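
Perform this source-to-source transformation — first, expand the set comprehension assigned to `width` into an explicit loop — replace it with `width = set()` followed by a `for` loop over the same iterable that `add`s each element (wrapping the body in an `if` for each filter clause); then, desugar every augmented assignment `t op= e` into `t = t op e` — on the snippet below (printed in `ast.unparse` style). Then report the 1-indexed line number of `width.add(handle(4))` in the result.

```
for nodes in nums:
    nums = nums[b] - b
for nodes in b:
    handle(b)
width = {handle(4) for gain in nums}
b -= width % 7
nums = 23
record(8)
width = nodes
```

Transformed code:
for nodes in nums:
    nums = nums[b] - b
for nodes in b:
    handle(b)
width = set()
for gain in nums:
    width.add(handle(4))
b = b - width % 7
nums = 23
record(8)
width = nodes

7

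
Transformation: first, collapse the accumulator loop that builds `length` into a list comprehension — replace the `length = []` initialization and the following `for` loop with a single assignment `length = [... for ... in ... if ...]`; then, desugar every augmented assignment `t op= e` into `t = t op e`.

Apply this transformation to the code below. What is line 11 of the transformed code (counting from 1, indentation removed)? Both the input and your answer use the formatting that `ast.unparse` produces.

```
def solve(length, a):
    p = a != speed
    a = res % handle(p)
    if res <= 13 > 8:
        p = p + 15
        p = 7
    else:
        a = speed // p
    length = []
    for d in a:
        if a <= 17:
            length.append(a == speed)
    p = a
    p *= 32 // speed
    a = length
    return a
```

p = p * (32 // speed)

Transformed code:
def solve(length, a):
    p = a != speed
    a = res % handle(p)
    if res <= 13 > 8:
        p = p + 15
        p = 7
    else:
        a = speed // p
    length = [a == speed for d in a if a <= 17]
    p = a
    p = p * (32 // speed)
    a = length
    return a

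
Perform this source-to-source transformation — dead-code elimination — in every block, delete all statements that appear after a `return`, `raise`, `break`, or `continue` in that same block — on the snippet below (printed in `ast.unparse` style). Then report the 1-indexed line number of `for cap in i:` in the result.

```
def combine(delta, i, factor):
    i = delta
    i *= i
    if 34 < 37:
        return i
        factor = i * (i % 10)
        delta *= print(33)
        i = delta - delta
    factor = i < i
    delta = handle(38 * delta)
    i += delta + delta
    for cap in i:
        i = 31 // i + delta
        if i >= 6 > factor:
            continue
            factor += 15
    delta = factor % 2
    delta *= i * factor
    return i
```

Transformed code:
def combine(delta, i, factor):
    i = delta
    i *= i
    if 34 < 37:
        return i
    factor = i < i
    delta = handle(38 * delta)
    i += delta + delta
    for cap in i:
        i = 31 // i + delta
        if i >= 6 > factor:
            continue
    delta = factor % 2
    delta *= i * factor
    return i

9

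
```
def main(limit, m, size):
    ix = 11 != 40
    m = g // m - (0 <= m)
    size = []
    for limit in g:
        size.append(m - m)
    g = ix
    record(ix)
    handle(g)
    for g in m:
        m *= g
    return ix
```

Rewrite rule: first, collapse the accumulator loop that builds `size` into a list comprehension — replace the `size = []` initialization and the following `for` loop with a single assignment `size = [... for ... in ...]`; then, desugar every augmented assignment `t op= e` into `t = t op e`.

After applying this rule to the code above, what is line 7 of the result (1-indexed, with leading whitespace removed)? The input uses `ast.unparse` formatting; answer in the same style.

Transformed code:
def main(limit, m, size):
    ix = 11 != 40
    m = g // m - (0 <= m)
    size = [m - m for limit in g]
    g = ix
    record(ix)
    handle(g)
    for g in m:
        m = m * g
    return ix

handle(g)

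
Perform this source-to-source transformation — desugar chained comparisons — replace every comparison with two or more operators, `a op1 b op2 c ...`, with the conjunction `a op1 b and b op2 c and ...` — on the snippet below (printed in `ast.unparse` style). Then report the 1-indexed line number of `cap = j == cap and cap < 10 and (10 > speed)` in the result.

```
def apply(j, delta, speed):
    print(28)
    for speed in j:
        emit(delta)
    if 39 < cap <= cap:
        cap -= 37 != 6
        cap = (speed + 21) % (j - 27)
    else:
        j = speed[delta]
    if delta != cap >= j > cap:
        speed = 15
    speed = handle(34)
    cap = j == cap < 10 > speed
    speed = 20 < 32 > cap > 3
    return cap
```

13

Transformed code:
def apply(j, delta, speed):
    print(28)
    for speed in j:
        emit(delta)
    if 39 < cap and cap <= cap:
        cap -= 37 != 6
        cap = (speed + 21) % (j - 27)
    else:
        j = speed[delta]
    if delta != cap and cap >= j and (j > cap):
        speed = 15
    speed = handle(34)
    cap = j == cap and cap < 10 and (10 > speed)
    speed = 20 < 32 and 32 > cap and (cap > 3)
    return cap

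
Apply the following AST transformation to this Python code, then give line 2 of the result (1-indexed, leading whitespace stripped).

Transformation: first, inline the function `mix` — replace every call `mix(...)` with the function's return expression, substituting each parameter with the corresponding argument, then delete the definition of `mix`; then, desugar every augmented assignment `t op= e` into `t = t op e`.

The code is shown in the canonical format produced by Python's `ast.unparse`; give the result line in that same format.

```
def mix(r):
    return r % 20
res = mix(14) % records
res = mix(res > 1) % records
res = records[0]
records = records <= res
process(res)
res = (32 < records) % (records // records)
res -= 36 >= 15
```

Transformed code:
res = 14 % 20 % records
res = (res > 1) % 20 % records
res = records[0]
records = records <= res
process(res)
res = (32 < records) % (records // records)
res = res - (36 >= 15)

res = (res > 1) % 20 % records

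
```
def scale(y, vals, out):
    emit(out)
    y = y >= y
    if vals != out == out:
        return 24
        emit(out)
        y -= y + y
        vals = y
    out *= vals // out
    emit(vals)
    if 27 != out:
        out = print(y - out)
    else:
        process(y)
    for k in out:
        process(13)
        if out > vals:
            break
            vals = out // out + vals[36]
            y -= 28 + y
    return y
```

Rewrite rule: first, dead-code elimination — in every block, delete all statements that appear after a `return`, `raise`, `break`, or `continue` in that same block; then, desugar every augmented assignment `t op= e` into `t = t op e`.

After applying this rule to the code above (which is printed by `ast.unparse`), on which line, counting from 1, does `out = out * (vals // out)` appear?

Transformed code:
def scale(y, vals, out):
    emit(out)
    y = y >= y
    if vals != out == out:
        return 24
    out = out * (vals // out)
    emit(vals)
    if 27 != out:
        out = print(y - out)
    else:
        process(y)
    for k in out:
        process(13)
        if out > vals:
            break
    return y

6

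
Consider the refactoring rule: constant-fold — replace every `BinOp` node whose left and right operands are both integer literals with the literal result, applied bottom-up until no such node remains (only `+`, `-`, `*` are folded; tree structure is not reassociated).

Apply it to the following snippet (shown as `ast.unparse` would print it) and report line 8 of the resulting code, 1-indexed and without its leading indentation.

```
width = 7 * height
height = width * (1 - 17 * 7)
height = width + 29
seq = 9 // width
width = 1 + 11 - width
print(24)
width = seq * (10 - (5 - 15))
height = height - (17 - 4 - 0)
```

Transformed code:
width = 7 * height
height = width * -118
height = width + 29
seq = 9 // width
width = 12 - width
print(24)
width = seq * 20
height = height - 13

height = height - 13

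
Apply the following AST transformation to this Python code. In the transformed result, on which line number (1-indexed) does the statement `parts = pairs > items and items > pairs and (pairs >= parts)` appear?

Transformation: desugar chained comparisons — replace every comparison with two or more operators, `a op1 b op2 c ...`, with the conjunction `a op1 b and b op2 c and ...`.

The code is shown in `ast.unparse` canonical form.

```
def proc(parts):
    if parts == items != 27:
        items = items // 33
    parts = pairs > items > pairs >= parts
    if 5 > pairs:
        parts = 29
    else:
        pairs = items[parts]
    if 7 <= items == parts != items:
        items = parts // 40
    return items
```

4

Transformed code:
def proc(parts):
    if parts == items and items != 27:
        items = items // 33
    parts = pairs > items and items > pairs and (pairs >= parts)
    if 5 > pairs:
        parts = 29
    else:
        pairs = items[parts]
    if 7 <= items and items == parts and (parts != items):
        items = parts // 40
    return items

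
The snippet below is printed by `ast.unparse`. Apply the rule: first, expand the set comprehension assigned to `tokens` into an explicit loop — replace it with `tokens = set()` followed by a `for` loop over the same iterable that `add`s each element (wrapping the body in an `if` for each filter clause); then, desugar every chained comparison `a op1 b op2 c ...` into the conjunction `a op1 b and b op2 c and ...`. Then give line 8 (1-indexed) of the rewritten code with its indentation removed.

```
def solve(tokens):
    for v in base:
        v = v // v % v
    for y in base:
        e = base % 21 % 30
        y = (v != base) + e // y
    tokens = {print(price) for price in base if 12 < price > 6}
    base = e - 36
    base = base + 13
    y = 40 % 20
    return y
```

for price in base:

Transformed code:
def solve(tokens):
    for v in base:
        v = v // v % v
    for y in base:
        e = base % 21 % 30
        y = (v != base) + e // y
    tokens = set()
    for price in base:
        if 12 < price and price > 6:
            tokens.add(print(price))
    base = e - 36
    base = base + 13
    y = 40 % 20
    return y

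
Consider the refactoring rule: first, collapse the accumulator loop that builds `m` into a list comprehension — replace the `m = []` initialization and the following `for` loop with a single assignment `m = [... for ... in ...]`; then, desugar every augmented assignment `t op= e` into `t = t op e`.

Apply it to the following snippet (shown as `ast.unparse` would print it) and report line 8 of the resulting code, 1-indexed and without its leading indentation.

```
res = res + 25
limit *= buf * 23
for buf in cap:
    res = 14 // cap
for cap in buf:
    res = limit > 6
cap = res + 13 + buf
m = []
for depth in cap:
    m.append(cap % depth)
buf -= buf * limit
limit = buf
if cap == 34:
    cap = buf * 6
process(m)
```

m = [cap % depth for depth in cap]

Transformed code:
res = res + 25
limit = limit * (buf * 23)
for buf in cap:
    res = 14 // cap
for cap in buf:
    res = limit > 6
cap = res + 13 + buf
m = [cap % depth for depth in cap]
buf = buf - buf * limit
limit = buf
if cap == 34:
    cap = buf * 6
process(m)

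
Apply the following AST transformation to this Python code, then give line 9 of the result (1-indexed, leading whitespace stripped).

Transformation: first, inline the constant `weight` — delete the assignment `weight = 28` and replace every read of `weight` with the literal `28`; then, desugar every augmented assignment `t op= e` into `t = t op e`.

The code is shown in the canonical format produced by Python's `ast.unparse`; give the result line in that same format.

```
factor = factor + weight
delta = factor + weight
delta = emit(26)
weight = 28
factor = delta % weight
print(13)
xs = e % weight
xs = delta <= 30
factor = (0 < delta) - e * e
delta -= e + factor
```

delta = delta - (e + factor)

Transformed code:
factor = factor + 28
delta = factor + 28
delta = emit(26)
factor = delta % 28
print(13)
xs = e % 28
xs = delta <= 30
factor = (0 < delta) - e * e
delta = delta - (e + factor)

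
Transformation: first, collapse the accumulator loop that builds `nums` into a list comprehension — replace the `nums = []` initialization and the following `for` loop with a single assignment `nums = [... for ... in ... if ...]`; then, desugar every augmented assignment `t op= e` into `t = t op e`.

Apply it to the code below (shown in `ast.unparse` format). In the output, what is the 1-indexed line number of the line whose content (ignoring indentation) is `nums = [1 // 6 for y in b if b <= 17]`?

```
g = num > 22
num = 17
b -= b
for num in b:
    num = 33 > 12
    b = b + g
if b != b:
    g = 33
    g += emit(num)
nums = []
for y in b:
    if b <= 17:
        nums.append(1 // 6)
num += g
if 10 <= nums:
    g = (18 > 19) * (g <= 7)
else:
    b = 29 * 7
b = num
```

Transformed code:
g = num > 22
num = 17
b = b - b
for num in b:
    num = 33 > 12
    b = b + g
if b != b:
    g = 33
    g = g + emit(num)
nums = [1 // 6 for y in b if b <= 17]
num = num + g
if 10 <= nums:
    g = (18 > 19) * (g <= 7)
else:
    b = 29 * 7
b = num

10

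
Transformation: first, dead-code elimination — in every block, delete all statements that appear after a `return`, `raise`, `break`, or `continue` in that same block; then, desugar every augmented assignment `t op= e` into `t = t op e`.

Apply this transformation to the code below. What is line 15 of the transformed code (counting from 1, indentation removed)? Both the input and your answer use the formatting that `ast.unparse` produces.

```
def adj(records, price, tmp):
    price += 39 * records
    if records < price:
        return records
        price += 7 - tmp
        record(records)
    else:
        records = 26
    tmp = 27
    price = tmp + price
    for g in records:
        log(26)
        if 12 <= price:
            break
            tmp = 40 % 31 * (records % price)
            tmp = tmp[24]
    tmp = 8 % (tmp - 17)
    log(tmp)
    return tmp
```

Transformed code:
def adj(records, price, tmp):
    price = price + 39 * records
    if records < price:
        return records
    else:
        records = 26
    tmp = 27
    price = tmp + price
    for g in records:
        log(26)
        if 12 <= price:
            break
    tmp = 8 % (tmp - 17)
    log(tmp)
    return tmp

return tmp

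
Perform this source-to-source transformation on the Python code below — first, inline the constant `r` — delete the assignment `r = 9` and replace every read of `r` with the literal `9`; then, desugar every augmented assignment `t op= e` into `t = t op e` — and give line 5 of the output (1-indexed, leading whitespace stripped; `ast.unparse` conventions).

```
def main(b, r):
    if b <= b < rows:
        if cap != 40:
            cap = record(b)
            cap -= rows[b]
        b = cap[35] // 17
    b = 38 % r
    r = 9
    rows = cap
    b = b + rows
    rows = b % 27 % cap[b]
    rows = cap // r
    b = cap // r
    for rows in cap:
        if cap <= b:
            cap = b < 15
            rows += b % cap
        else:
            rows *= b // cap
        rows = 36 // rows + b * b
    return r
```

Transformed code:
def main(b, r):
    if b <= b < rows:
        if cap != 40:
            cap = record(b)
            cap = cap - rows[b]
        b = cap[35] // 17
    b = 38 % 9
    rows = cap
    b = b + rows
    rows = b % 27 % cap[b]
    rows = cap // 9
    b = cap // 9
    for rows in cap:
        if cap <= b:
            cap = b < 15
            rows = rows + b % cap
        else:
            rows = rows * (b // cap)
        rows = 36 // rows + b * b
    return 9

cap = cap - rows[b]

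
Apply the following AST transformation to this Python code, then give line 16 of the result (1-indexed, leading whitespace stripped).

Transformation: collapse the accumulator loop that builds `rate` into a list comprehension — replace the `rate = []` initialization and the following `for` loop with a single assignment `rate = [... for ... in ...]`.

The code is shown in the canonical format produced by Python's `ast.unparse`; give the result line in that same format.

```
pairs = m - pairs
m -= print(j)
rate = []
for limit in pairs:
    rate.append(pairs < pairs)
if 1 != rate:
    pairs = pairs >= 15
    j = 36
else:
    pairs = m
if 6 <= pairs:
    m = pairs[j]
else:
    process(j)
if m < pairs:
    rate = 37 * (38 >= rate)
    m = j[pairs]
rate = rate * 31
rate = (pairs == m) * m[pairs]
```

rate = rate * 31

Transformed code:
pairs = m - pairs
m -= print(j)
rate = [pairs < pairs for limit in pairs]
if 1 != rate:
    pairs = pairs >= 15
    j = 36
else:
    pairs = m
if 6 <= pairs:
    m = pairs[j]
else:
    process(j)
if m < pairs:
    rate = 37 * (38 >= rate)
    m = j[pairs]
rate = rate * 31
rate = (pairs == m) * m[pairs]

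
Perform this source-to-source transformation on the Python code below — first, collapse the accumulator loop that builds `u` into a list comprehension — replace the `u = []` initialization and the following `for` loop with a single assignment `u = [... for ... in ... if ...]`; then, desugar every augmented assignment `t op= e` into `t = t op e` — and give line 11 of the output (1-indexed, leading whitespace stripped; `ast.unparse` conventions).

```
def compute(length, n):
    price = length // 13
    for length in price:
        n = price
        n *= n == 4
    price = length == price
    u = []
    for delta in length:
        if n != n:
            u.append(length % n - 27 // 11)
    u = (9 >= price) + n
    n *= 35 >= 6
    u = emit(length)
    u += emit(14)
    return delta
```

Transformed code:
def compute(length, n):
    price = length // 13
    for length in price:
        n = price
        n = n * (n == 4)
    price = length == price
    u = [length % n - 27 // 11 for delta in length if n != n]
    u = (9 >= price) + n
    n = n * (35 >= 6)
    u = emit(length)
    u = u + emit(14)
    return delta

u = u + emit(14)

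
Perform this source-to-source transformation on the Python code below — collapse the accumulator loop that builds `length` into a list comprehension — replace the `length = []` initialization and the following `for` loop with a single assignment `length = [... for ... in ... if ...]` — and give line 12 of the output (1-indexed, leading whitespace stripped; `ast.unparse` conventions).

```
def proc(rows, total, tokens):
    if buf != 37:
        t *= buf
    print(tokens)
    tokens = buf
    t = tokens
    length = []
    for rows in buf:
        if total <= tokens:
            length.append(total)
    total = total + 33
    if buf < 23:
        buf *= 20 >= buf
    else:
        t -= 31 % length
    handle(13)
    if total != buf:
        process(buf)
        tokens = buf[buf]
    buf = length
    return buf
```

t -= 31 % length

Transformed code:
def proc(rows, total, tokens):
    if buf != 37:
        t *= buf
    print(tokens)
    tokens = buf
    t = tokens
    length = [total for rows in buf if total <= tokens]
    total = total + 33
    if buf < 23:
        buf *= 20 >= buf
    else:
        t -= 31 % length
    handle(13)
    if total != buf:
        process(buf)
        tokens = buf[buf]
    buf = length
    return buf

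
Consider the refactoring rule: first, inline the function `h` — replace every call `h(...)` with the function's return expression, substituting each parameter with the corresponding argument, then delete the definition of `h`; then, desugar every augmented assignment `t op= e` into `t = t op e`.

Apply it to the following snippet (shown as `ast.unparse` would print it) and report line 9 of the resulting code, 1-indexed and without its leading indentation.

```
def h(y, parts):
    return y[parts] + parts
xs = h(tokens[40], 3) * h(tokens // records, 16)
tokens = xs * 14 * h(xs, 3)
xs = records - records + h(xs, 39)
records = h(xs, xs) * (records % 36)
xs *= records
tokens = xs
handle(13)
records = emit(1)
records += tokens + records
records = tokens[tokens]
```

Transformed code:
xs = (tokens[40][3] + 3) * ((tokens // records)[16] + 16)
tokens = xs * 14 * (xs[3] + 3)
xs = records - records + (xs[39] + 39)
records = (xs[xs] + xs) * (records % 36)
xs = xs * records
tokens = xs
handle(13)
records = emit(1)
records = records + (tokens + records)
records = tokens[tokens]

records = records + (tokens + records)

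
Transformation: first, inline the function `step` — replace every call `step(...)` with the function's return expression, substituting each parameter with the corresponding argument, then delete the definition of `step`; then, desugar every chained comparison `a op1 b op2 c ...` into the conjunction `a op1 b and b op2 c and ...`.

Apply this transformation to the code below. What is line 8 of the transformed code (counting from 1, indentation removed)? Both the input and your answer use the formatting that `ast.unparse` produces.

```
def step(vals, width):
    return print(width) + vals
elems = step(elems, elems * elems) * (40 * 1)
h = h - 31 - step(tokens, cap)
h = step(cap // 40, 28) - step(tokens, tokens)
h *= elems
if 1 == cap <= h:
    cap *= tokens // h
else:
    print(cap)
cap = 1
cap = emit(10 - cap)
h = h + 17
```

Transformed code:
elems = (print(elems * elems) + elems) * (40 * 1)
h = h - 31 - (print(cap) + tokens)
h = print(28) + cap // 40 - (print(tokens) + tokens)
h *= elems
if 1 == cap and cap <= h:
    cap *= tokens // h
else:
    print(cap)
cap = 1
cap = emit(10 - cap)
h = h + 17

print(cap)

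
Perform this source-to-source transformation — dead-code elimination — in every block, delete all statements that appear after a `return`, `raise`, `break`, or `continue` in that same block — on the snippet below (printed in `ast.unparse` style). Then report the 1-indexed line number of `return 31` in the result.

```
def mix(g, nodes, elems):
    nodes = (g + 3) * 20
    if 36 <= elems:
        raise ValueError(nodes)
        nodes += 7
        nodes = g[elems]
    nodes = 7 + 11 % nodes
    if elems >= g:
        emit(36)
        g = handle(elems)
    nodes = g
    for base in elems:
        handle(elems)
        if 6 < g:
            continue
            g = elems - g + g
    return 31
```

14

Transformed code:
def mix(g, nodes, elems):
    nodes = (g + 3) * 20
    if 36 <= elems:
        raise ValueError(nodes)
    nodes = 7 + 11 % nodes
    if elems >= g:
        emit(36)
        g = handle(elems)
    nodes = g
    for base in elems:
        handle(elems)
        if 6 < g:
            continue
    return 31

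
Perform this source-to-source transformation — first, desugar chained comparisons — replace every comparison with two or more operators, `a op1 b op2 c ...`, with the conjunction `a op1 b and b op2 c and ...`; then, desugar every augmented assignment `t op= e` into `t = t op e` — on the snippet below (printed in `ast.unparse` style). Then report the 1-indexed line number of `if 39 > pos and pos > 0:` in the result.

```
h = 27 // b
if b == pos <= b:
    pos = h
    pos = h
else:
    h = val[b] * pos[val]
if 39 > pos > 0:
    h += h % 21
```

7

Transformed code:
h = 27 // b
if b == pos and pos <= b:
    pos = h
    pos = h
else:
    h = val[b] * pos[val]
if 39 > pos and pos > 0:
    h = h + h % 21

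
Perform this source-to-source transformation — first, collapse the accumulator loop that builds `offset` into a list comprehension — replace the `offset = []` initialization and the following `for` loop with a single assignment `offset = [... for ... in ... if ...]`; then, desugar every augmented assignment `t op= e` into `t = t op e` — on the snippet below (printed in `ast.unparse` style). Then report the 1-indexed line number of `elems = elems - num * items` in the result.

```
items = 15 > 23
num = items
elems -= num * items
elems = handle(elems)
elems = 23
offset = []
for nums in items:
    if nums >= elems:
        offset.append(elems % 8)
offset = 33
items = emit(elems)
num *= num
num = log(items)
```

3

Transformed code:
items = 15 > 23
num = items
elems = elems - num * items
elems = handle(elems)
elems = 23
offset = [elems % 8 for nums in items if nums >= elems]
offset = 33
items = emit(elems)
num = num * num
num = log(items)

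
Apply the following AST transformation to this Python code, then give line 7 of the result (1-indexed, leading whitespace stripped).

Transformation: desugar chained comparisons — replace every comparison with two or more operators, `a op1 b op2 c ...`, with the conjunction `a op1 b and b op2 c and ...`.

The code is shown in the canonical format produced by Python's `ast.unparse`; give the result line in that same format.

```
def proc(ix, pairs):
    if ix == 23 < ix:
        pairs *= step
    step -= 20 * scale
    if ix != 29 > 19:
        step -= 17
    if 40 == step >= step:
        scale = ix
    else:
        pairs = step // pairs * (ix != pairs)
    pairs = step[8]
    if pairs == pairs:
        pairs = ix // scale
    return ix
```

Transformed code:
def proc(ix, pairs):
    if ix == 23 and 23 < ix:
        pairs *= step
    step -= 20 * scale
    if ix != 29 and 29 > 19:
        step -= 17
    if 40 == step and step >= step:
        scale = ix
    else:
        pairs = step // pairs * (ix != pairs)
    pairs = step[8]
    if pairs == pairs:
        pairs = ix // scale
    return ix

if 40 == step and step >= step:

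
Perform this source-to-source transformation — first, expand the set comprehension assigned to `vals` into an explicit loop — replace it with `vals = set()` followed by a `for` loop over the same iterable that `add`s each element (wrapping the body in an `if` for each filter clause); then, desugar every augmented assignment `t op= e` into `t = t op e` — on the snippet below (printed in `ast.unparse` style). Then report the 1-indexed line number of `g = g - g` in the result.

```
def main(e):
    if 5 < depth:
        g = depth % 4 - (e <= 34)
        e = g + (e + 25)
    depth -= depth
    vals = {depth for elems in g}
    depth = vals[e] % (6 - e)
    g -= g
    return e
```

10

Transformed code:
def main(e):
    if 5 < depth:
        g = depth % 4 - (e <= 34)
        e = g + (e + 25)
    depth = depth - depth
    vals = set()
    for elems in g:
        vals.add(depth)
    depth = vals[e] % (6 - e)
    g = g - g
    return e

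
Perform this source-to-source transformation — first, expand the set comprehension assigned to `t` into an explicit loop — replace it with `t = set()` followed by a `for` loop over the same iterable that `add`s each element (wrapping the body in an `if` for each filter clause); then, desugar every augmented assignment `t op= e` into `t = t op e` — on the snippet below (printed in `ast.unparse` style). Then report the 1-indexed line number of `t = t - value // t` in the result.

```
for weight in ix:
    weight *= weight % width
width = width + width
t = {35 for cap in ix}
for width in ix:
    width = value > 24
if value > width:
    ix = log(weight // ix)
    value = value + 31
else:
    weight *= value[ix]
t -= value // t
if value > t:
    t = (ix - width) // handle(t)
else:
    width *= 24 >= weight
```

Transformed code:
for weight in ix:
    weight = weight * (weight % width)
width = width + width
t = set()
for cap in ix:
    t.add(35)
for width in ix:
    width = value > 24
if value > width:
    ix = log(weight // ix)
    value = value + 31
else:
    weight = weight * value[ix]
t = t - value // t
if value > t:
    t = (ix - width) // handle(t)
else:
    width = width * (24 >= weight)

14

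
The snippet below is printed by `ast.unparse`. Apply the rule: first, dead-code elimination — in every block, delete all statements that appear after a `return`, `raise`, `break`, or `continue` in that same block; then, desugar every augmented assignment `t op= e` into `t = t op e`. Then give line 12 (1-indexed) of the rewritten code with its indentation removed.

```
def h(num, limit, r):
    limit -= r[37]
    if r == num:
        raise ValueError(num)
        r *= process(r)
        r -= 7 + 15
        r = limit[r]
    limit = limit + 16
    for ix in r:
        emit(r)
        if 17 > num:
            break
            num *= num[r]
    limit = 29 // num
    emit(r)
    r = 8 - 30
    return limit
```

Transformed code:
def h(num, limit, r):
    limit = limit - r[37]
    if r == num:
        raise ValueError(num)
    limit = limit + 16
    for ix in r:
        emit(r)
        if 17 > num:
            break
    limit = 29 // num
    emit(r)
    r = 8 - 30
    return limit

r = 8 - 30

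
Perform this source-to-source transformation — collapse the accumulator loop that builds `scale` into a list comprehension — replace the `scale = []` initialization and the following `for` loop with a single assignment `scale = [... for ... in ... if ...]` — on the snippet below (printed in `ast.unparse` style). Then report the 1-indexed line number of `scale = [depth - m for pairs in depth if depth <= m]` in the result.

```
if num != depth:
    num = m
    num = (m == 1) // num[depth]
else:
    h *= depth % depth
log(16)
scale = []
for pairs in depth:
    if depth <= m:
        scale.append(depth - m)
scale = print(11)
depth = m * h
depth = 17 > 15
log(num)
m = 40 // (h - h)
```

Transformed code:
if num != depth:
    num = m
    num = (m == 1) // num[depth]
else:
    h *= depth % depth
log(16)
scale = [depth - m for pairs in depth if depth <= m]
scale = print(11)
depth = m * h
depth = 17 > 15
log(num)
m = 40 // (h - h)

7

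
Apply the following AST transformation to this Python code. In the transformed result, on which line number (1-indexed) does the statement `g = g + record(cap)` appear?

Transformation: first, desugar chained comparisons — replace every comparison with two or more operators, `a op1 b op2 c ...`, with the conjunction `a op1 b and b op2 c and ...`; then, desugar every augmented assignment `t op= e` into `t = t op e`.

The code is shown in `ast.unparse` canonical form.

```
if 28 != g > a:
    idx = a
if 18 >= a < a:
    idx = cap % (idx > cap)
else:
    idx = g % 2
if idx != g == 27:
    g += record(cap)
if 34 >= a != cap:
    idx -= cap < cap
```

Transformed code:
if 28 != g and g > a:
    idx = a
if 18 >= a and a < a:
    idx = cap % (idx > cap)
else:
    idx = g % 2
if idx != g and g == 27:
    g = g + record(cap)
if 34 >= a and a != cap:
    idx = idx - (cap < cap)

8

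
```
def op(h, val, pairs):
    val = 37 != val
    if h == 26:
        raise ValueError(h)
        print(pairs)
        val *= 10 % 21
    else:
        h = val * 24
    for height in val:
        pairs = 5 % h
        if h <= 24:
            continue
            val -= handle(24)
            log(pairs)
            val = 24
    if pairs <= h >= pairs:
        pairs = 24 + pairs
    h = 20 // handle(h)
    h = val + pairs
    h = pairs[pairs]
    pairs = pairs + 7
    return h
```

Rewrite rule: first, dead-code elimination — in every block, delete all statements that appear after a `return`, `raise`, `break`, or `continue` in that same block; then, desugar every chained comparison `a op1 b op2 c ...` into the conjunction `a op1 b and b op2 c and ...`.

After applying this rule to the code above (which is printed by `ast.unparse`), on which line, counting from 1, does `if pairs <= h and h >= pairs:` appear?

11

Transformed code:
def op(h, val, pairs):
    val = 37 != val
    if h == 26:
        raise ValueError(h)
    else:
        h = val * 24
    for height in val:
        pairs = 5 % h
        if h <= 24:
            continue
    if pairs <= h and h >= pairs:
        pairs = 24 + pairs
    h = 20 // handle(h)
    h = val + pairs
    h = pairs[pairs]
    pairs = pairs + 7
    return h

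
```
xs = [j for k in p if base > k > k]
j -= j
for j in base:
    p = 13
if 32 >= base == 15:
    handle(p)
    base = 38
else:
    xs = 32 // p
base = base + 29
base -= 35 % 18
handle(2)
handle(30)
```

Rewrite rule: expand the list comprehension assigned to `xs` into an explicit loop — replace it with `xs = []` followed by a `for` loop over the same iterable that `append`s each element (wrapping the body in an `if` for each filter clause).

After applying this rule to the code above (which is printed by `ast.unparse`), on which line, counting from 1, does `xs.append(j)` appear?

4

Transformed code:
xs = []
for k in p:
    if base > k > k:
        xs.append(j)
j -= j
for j in base:
    p = 13
if 32 >= base == 15:
    handle(p)
    base = 38
else:
    xs = 32 // p
base = base + 29
base -= 35 % 18
handle(2)
handle(30)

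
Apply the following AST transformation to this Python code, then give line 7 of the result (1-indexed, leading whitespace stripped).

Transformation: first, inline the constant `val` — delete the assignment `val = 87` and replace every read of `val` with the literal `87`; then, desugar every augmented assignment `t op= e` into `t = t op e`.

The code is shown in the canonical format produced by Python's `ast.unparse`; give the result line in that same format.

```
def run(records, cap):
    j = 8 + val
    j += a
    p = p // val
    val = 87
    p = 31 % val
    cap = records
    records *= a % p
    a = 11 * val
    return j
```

Transformed code:
def run(records, cap):
    j = 8 + 87
    j = j + a
    p = p // 87
    p = 31 % 87
    cap = records
    records = records * (a % p)
    a = 11 * 87
    return j

records = records * (a % p)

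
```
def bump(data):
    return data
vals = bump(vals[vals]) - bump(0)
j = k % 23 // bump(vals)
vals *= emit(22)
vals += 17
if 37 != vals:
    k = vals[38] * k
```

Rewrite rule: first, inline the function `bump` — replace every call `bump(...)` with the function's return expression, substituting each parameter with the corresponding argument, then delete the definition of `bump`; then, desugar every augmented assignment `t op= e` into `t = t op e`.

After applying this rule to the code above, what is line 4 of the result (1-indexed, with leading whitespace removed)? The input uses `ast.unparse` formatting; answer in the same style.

vals = vals + 17

Transformed code:
vals = vals[vals] - 0
j = k % 23 // vals
vals = vals * emit(22)
vals = vals + 17
if 37 != vals:
    k = vals[38] * k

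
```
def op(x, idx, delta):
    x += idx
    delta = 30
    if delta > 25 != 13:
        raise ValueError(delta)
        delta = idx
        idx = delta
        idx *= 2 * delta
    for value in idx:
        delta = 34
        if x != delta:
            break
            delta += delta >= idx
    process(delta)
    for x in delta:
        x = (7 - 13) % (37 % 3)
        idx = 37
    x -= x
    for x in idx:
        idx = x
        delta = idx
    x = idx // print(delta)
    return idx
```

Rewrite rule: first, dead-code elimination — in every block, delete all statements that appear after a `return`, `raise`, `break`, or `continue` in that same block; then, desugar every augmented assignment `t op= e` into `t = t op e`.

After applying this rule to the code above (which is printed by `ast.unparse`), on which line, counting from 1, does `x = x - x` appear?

14

Transformed code:
def op(x, idx, delta):
    x = x + idx
    delta = 30
    if delta > 25 != 13:
        raise ValueError(delta)
    for value in idx:
        delta = 34
        if x != delta:
            break
    process(delta)
    for x in delta:
        x = (7 - 13) % (37 % 3)
        idx = 37
    x = x - x
    for x in idx:
        idx = x
        delta = idx
    x = idx // print(delta)
    return idx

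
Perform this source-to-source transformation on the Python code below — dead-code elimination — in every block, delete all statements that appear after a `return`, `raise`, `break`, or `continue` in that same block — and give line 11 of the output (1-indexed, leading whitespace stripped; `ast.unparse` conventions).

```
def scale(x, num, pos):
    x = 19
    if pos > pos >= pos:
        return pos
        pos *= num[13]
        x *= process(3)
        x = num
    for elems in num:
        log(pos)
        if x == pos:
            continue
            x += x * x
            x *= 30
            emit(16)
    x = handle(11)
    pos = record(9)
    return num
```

Transformed code:
def scale(x, num, pos):
    x = 19
    if pos > pos >= pos:
        return pos
    for elems in num:
        log(pos)
        if x == pos:
            continue
    x = handle(11)
    pos = record(9)
    return num

return num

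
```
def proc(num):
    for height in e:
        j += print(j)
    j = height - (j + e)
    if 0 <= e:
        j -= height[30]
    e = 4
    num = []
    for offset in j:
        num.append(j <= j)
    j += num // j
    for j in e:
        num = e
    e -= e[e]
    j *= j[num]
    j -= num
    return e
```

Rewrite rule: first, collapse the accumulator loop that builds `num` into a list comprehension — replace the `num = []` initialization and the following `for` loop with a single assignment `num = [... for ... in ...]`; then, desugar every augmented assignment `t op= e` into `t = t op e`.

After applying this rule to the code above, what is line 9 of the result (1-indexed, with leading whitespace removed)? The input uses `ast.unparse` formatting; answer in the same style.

j = j + num // j

Transformed code:
def proc(num):
    for height in e:
        j = j + print(j)
    j = height - (j + e)
    if 0 <= e:
        j = j - height[30]
    e = 4
    num = [j <= j for offset in j]
    j = j + num // j
    for j in e:
        num = e
    e = e - e[e]
    j = j * j[num]
    j = j - num
    return e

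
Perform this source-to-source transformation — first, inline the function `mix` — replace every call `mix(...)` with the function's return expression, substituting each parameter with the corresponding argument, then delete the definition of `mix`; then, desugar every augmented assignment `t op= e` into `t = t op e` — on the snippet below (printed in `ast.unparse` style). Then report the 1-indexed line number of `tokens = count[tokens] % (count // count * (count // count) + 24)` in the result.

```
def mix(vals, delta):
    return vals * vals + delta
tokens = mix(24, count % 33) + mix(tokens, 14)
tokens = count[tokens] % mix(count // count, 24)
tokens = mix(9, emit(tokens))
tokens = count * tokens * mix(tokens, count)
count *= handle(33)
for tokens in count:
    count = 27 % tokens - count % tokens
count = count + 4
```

2

Transformed code:
tokens = 24 * 24 + count % 33 + (tokens * tokens + 14)
tokens = count[tokens] % (count // count * (count // count) + 24)
tokens = 9 * 9 + emit(tokens)
tokens = count * tokens * (tokens * tokens + count)
count = count * handle(33)
for tokens in count:
    count = 27 % tokens - count % tokens
count = count + 4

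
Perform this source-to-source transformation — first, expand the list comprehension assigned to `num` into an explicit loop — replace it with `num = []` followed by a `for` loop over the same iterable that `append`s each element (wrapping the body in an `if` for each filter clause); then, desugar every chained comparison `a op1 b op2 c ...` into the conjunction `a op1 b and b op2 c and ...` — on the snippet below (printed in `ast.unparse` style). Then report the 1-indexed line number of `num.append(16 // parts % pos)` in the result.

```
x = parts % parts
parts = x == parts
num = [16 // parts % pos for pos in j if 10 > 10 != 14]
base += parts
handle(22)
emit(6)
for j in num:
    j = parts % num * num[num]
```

6

Transformed code:
x = parts % parts
parts = x == parts
num = []
for pos in j:
    if 10 > 10 and 10 != 14:
        num.append(16 // parts % pos)
base += parts
handle(22)
emit(6)
for j in num:
    j = parts % num * num[num]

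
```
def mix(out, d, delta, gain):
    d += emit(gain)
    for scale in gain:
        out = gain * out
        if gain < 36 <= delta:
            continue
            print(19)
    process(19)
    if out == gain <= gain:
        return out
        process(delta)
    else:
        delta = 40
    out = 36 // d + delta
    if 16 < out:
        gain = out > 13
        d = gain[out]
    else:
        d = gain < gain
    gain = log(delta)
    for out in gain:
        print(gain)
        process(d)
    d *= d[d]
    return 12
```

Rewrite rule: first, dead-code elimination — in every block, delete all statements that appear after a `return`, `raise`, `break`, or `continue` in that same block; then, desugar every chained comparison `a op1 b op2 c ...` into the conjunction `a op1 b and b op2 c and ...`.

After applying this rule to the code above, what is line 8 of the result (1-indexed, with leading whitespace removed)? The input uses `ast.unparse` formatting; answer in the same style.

if out == gain and gain <= gain:

Transformed code:
def mix(out, d, delta, gain):
    d += emit(gain)
    for scale in gain:
        out = gain * out
        if gain < 36 and 36 <= delta:
            continue
    process(19)
    if out == gain and gain <= gain:
        return out
    else:
        delta = 40
    out = 36 // d + delta
    if 16 < out:
        gain = out > 13
        d = gain[out]
    else:
        d = gain < gain
    gain = log(delta)
    for out in gain:
        print(gain)
        process(d)
    d *= d[d]
    return 12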